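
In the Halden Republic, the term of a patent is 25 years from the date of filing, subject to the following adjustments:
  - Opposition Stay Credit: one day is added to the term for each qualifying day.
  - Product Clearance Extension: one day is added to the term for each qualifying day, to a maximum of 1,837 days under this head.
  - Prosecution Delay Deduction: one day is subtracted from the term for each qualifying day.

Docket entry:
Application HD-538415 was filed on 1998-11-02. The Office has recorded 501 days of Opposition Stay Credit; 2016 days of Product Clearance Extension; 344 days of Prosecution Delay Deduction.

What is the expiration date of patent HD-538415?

April 18, 2029

Base term: filing date + 25 years → 2 November 2023.
Opposition Stay Credit: +501 days → 17 March 2025.
Product Clearance Extension: 2016 days claimed exceeds the 1837-day cap, so +1837 days → 28 March 2030.
Prosecution Delay Deduction: −344 days → 18 April 2029.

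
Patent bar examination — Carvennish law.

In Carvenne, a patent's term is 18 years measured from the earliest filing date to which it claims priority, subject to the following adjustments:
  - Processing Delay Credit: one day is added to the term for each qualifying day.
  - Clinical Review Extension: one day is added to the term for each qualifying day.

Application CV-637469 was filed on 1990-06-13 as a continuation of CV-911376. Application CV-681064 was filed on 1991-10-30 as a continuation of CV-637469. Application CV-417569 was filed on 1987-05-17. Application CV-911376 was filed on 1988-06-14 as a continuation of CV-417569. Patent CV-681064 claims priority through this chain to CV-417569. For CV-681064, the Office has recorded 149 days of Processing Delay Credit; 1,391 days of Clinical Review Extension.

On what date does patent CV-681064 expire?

Earliest priority filing: 17 May 1987.
Base term: 17 May 1987 + 18 years → 17 May 2005.
Processing Delay Credit: +149 days → 13 October 2005.
Clinical Review Extension: +1391 days → 4 August 2009.

August 4, 2009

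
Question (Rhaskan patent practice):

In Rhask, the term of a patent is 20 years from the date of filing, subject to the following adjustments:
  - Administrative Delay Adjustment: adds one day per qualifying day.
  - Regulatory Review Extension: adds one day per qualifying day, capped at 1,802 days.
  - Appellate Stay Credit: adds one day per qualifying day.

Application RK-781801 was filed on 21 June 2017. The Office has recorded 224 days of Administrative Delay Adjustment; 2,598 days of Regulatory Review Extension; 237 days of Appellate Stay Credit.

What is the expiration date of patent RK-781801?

Base term: filing date + 20 years → 21 June 2037.
Administrative Delay Adjustment: +224 days → 31 January 2038.
Regulatory Review Extension: 2598 days claimed exceeds the 1802-day cap, so +1802 days → 7 January 2043.
Appellate Stay Credit: +237 days → 1 September 2043.

2043-09-01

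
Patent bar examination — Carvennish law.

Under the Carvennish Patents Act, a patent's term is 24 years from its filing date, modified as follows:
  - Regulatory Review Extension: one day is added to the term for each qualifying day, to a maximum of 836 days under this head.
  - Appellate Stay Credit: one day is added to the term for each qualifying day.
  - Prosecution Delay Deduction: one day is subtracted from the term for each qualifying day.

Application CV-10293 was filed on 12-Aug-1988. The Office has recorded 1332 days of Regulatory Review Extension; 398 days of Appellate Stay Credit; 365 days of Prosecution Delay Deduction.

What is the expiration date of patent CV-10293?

2014-12-29

Base term: filing date + 24 years → 12 August 2012.
Regulatory Review Extension: 1332 days claimed exceeds the 836-day cap, so +836 days → 26 November 2014.
Appellate Stay Credit: +398 days → 29 December 2015.
Prosecution Delay Deduction: −365 days → 29 December 2014.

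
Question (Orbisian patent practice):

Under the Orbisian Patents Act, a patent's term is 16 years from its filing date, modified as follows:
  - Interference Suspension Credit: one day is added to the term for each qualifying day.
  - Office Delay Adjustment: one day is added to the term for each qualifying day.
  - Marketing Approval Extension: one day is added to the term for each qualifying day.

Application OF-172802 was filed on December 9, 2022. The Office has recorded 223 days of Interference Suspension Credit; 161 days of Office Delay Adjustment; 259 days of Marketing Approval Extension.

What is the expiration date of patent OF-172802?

Base term: filing date + 16 years → 9 December 2038.
Interference Suspension Credit: +223 days → 20 July 2039.
Office Delay Adjustment: +161 days → 28 December 2039.
Marketing Approval Extension: +259 days → 12 September 2040.

September 12, 2040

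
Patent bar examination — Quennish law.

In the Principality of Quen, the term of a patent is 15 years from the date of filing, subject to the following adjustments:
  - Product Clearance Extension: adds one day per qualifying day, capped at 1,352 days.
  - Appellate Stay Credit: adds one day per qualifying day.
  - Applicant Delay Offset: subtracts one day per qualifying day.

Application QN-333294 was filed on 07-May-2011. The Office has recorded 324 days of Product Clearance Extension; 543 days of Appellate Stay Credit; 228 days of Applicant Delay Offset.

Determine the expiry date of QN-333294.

February 5, 2028

Base term: filing date + 15 years → 7 May 2026.
Product Clearance Extension: 324 days (within the 1352-day cap) → +324 days → 27 March 2027.
Appellate Stay Credit: +543 days → 20 September 2028.
Applicant Delay Offset: −228 days → 5 February 2028.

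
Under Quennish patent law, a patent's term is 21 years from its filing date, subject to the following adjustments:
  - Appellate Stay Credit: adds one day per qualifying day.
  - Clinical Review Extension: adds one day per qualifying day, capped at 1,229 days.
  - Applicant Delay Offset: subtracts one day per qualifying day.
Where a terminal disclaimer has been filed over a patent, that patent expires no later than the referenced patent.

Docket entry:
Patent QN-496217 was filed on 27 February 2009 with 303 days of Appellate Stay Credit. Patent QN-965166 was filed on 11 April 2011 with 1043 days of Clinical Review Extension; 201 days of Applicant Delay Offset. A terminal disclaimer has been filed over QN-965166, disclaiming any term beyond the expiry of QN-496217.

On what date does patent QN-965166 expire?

2030-12-27

Natural term of QN-965166:
  Base: filing + 21 years → 11 April 2032.
  Clinical Review Extension: 1043 days (within the 1229-day cap) → +1043 days → 18 February 2035.
  Applicant Delay Offset: −201 days → 1 August 2034.
Expiry of referenced patent QN-496217:
  Base: filing + 21 years → 27 February 2030.
  Appellate Stay Credit: +303 days → 27 December 2030.
Terminal disclaimer: QN-965166 expires on the earlier of 1 August 2034 and 27 December 2030.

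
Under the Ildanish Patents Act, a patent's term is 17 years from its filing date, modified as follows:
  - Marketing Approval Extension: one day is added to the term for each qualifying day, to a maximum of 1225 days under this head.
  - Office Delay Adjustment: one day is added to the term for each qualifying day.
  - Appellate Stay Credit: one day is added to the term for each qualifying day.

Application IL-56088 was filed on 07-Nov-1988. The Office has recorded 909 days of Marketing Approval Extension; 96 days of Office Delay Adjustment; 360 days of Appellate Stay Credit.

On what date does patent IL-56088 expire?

August 3, 2009

Base term: filing date + 17 years → 7 November 2005.
Marketing Approval Extension: 909 days (within the 1225-day cap) → +909 days → 4 May 2008.
Office Delay Adjustment: +96 days → 8 August 2008.
Appellate Stay Credit: +360 days → 3 August 2009.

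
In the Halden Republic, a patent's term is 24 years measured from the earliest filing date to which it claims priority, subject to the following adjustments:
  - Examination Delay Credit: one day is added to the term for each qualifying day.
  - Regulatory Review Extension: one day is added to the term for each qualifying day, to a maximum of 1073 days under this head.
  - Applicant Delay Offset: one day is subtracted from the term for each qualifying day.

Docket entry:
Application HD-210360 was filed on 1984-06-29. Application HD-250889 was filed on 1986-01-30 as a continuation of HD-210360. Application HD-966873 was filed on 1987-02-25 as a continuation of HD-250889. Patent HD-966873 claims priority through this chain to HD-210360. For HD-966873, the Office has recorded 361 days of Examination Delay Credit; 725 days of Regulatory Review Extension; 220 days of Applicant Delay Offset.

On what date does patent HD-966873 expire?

Earliest priority filing: 29 June 1984.
Base term: 29 June 1984 + 24 years → 29 June 2008.
Examination Delay Credit: +361 days → 25 June 2009.
Regulatory Review Extension: 725 days (within the 1073-day cap) → +725 days → 20 June 2011.
Applicant Delay Offset: −220 days → 12 November 2010.

November 12, 2010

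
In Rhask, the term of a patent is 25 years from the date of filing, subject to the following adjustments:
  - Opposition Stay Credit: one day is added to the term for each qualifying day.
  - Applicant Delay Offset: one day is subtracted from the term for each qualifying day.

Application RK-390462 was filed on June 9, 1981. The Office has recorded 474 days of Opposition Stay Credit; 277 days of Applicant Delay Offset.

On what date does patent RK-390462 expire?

Base term: filing date + 25 years → 9 June 2006.
Opposition Stay Credit: +474 days → 26 September 2007.
Applicant Delay Offset: −277 days → 23 December 2006.

2006-12-23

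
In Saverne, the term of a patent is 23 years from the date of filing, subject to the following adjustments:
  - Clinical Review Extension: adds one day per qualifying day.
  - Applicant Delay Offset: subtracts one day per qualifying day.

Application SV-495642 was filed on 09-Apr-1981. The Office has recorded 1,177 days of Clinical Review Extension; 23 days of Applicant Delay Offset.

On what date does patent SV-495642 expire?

Base term: filing date + 23 years → 9 April 2004.
Clinical Review Extension: +1177 days → 30 June 2007.
Applicant Delay Offset: −23 days → 7 June 2007.

2007-06-07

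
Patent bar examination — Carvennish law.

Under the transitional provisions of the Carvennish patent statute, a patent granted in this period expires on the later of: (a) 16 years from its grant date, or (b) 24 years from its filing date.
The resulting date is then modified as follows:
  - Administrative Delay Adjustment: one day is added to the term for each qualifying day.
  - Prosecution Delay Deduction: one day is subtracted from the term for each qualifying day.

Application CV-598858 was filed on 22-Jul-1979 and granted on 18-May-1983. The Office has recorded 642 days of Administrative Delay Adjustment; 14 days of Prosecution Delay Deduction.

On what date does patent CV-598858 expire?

(a) grant + 16 years → 18 May 1999.
(b) filing + 24 years → 22 July 2003.
Later of the two: 22 July 2003.
Administrative Delay Adjustment: +642 days → 24 April 2005.
Prosecution Delay Deduction: −14 days → 10 April 2005.

2005-04-10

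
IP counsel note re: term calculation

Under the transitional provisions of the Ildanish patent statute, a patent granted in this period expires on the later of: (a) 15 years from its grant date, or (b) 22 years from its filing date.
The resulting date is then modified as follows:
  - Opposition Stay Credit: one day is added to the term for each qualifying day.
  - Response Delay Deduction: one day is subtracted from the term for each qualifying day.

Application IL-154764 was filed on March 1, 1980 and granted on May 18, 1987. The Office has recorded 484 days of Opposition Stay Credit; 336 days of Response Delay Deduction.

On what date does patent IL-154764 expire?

(a) grant + 15 years → 18 May 2002.
(b) filing + 22 years → 1 March 2002.
Later of the two: 18 May 2002.
Opposition Stay Credit: +484 days → 14 September 2003.
Response Delay Deduction: −336 days → 13 October 2002.

2002-10-13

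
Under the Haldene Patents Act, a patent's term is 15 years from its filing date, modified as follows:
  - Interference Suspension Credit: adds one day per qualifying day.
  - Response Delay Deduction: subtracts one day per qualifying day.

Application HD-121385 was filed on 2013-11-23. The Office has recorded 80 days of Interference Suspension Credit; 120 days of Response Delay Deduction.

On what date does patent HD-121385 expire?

Base term: filing date + 15 years → 23 November 2028.
Interference Suspension Credit: +80 days → 11 February 2029.
Response Delay Deduction: −120 days → 14 October 2028.

2028-10-14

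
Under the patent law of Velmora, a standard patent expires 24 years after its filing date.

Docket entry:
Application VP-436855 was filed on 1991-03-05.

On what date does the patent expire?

Filing date + 24 years → 5 March 2015.

March 5, 2015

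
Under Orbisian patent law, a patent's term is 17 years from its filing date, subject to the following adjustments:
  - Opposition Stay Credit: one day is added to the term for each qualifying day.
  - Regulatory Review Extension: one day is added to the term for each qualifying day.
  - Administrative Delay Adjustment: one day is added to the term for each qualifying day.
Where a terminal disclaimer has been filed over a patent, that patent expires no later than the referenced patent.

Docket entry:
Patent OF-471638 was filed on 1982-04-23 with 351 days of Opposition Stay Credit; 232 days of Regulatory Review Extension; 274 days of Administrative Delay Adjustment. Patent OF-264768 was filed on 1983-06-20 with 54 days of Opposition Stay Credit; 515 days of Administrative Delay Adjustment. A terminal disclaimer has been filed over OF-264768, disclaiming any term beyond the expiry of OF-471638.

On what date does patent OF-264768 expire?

Natural term of OF-264768:
  Base: filing + 17 years → 20 June 2000.
  Opposition Stay Credit: +54 days → 13 August 2000.
  Administrative Delay Adjustment: +515 days → 10 January 2002.
Expiry of referenced patent OF-471638:
  Base: filing + 17 years → 23 April 1999.
  Opposition Stay Credit: +351 days → 8 April 2000.
  Regulatory Review Extension: +232 days → 26 November 2000.
  Administrative Delay Adjustment: +274 days → 27 August 2001.
Terminal disclaimer: OF-264768 expires on the earlier of 10 January 2002 and 27 August 2001.

August 27, 2001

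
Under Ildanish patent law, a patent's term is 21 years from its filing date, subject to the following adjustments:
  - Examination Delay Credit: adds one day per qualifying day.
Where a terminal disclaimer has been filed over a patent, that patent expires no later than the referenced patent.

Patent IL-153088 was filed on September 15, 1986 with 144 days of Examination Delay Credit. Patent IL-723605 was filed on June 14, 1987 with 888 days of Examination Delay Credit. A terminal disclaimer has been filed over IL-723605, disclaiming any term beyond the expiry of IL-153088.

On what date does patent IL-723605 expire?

February 6, 2008

Natural term of IL-723605:
  Base: filing + 21 years → 14 June 2008.
  Examination Delay Credit: +888 days → 19 November 2010.
Expiry of referenced patent IL-153088:
  Base: filing + 21 years → 15 September 2007.
  Examination Delay Credit: +144 days → 6 February 2008.
Terminal disclaimer: IL-723605 expires on the earlier of 19 November 2010 and 6 February 2008.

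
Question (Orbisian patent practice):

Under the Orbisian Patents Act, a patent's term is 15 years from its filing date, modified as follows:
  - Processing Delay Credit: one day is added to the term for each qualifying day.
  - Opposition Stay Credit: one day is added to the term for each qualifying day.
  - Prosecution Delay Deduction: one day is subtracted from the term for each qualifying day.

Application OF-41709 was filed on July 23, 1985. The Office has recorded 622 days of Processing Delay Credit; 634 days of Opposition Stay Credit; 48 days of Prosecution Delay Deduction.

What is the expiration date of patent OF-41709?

2003-11-13

Base term: filing date + 15 years → 23 July 2000.
Processing Delay Credit: +622 days → 6 April 2002.
Opposition Stay Credit: +634 days → 31 December 2003.
Prosecution Delay Deduction: −48 days → 13 November 2003.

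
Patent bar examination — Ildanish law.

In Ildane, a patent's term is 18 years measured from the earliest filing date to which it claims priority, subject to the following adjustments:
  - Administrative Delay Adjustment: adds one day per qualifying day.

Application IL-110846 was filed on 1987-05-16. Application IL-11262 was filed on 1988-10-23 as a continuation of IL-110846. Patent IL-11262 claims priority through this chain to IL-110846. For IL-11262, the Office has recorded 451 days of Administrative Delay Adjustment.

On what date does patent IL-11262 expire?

Earliest priority filing: 16 May 1987.
Base term: 16 May 1987 + 18 years → 16 May 2005.
Administrative Delay Adjustment: +451 days → 10 August 2006.

2006-08-10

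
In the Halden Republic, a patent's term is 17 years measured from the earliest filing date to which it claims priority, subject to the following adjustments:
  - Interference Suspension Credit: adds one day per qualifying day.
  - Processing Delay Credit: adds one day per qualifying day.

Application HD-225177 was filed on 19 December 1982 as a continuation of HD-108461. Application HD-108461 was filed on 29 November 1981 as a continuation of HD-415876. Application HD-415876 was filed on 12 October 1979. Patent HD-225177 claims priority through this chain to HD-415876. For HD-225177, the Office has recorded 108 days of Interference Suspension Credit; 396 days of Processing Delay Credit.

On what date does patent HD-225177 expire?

February 28, 1998

Earliest priority filing: 12 October 1979.
Base term: 12 October 1979 + 17 years → 12 October 1996.
Interference Suspension Credit: +108 days → 28 January 1997.
Processing Delay Credit: +396 days → 28 February 1998.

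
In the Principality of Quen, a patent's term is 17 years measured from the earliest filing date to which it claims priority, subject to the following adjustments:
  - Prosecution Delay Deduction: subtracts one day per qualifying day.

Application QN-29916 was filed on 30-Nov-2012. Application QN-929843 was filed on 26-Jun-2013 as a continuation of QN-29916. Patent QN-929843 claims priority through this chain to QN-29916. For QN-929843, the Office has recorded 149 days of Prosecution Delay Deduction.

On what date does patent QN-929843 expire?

Earliest priority filing: 30 November 2012.
Base term: 30 November 2012 + 17 years → 30 November 2029.
Prosecution Delay Deduction: −149 days → 4 July 2029.

2029-07-04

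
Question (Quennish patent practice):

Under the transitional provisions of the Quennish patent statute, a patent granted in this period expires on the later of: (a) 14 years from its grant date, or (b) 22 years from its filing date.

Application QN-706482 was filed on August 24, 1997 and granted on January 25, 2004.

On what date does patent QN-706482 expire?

2019-08-24

(a) grant + 14 years → 25 January 2018.
(b) filing + 22 years → 24 August 2019.
Later of the two: 24 August 2019.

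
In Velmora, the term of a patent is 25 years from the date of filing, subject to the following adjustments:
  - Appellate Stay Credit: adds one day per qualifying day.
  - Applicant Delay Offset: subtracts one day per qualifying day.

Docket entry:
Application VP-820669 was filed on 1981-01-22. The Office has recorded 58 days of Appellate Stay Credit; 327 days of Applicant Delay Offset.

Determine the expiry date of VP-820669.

Base term: filing date + 25 years → 22 January 2006.
Appellate Stay Credit: +58 days → 21 March 2006.
Applicant Delay Offset: −327 days → 28 April 2005.

2005-04-28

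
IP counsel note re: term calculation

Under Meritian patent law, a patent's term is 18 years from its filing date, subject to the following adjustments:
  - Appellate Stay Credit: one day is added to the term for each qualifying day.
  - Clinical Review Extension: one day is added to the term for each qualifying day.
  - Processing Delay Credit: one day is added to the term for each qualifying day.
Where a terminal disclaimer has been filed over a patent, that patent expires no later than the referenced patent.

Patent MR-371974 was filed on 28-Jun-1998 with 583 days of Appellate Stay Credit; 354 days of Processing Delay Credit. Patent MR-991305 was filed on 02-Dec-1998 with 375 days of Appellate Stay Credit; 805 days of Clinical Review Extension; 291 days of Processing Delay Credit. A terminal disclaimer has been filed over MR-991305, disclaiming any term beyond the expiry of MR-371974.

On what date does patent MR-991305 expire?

Natural term of MR-991305:
  Base: filing + 18 years → 2 December 2016.
  Appellate Stay Credit: +375 days → 12 December 2017.
  Clinical Review Extension: +805 days → 25 February 2020.
  Processing Delay Credit: +291 days → 12 December 2020.
Expiry of referenced patent MR-371974:
  Base: filing + 18 years → 28 June 2016.
  Appellate Stay Credit: +583 days → 1 February 2018.
  Processing Delay Credit: +354 days → 21 January 2019.
Terminal disclaimer: MR-991305 expires on the earlier of 12 December 2020 and 21 January 2019.

2019-01-21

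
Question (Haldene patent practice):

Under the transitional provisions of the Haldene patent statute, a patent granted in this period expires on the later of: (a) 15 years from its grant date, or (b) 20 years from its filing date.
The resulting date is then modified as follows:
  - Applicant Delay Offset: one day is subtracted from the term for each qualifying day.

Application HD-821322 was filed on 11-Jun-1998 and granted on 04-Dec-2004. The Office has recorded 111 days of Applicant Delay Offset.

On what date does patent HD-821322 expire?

2019-08-15

(a) grant + 15 years → 4 December 2019.
(b) filing + 20 years → 11 June 2018.
Later of the two: 4 December 2019.
Applicant Delay Offset: −111 days → 15 August 2019.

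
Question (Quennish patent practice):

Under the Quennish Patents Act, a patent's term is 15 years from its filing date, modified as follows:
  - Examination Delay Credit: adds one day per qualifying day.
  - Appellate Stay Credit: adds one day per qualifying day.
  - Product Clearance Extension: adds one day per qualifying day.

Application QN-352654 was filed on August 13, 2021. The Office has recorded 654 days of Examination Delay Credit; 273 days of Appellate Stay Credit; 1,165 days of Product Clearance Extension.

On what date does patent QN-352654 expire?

May 6, 2042

Base term: filing date + 15 years → 13 August 2036.
Examination Delay Credit: +654 days → 29 May 2038.
Appellate Stay Credit: +273 days → 26 February 2039.
Product Clearance Extension: +1165 days → 6 May 2042.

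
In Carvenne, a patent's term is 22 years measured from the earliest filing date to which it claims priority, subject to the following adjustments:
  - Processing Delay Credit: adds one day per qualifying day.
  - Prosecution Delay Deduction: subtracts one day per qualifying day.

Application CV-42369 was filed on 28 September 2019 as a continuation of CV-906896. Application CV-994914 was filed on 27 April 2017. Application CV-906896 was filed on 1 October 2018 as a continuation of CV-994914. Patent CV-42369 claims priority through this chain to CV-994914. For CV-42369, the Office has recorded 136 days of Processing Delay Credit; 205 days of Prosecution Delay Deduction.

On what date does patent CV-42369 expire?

Earliest priority filing: 27 April 2017.
Base term: 27 April 2017 + 22 years → 27 April 2039.
Processing Delay Credit: +136 days → 10 September 2039.
Prosecution Delay Deduction: −205 days → 17 February 2039.

February 17, 2039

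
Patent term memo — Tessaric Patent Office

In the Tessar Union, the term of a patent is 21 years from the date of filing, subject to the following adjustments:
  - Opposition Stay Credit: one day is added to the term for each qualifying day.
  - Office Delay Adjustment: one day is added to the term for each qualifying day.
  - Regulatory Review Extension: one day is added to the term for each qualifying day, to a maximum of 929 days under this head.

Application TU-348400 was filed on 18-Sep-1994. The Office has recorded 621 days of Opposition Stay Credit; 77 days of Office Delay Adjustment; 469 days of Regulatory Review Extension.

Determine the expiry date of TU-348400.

Base term: filing date + 21 years → 18 September 2015.
Opposition Stay Credit: +621 days → 31 May 2017.
Office Delay Adjustment: +77 days → 16 August 2017.
Regulatory Review Extension: 469 days (within the 929-day cap) → +469 days → 28 November 2018.

2018-11-28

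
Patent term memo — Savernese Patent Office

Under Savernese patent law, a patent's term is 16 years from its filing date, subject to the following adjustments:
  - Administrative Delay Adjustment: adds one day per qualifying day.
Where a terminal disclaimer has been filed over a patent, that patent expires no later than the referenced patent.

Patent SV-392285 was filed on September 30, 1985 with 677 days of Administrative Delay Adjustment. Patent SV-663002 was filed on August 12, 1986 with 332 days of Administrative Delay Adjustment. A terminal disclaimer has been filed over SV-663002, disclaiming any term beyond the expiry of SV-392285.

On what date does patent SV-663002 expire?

Natural term of SV-663002:
  Base: filing + 16 years → 12 August 2002.
  Administrative Delay Adjustment: +332 days → 10 July 2003.
Expiry of referenced patent SV-392285:
  Base: filing + 16 years → 30 September 2001.
  Administrative Delay Adjustment: +677 days → 8 August 2003.
Terminal disclaimer: SV-663002 expires on the earlier of 10 July 2003 and 8 August 2003.

2003-07-10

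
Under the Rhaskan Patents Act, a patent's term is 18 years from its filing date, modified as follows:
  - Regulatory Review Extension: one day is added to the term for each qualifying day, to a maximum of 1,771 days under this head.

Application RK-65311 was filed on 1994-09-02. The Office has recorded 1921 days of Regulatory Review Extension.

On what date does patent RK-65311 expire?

July 9, 2017

Base term: filing date + 18 years → 2 September 2012.
Regulatory Review Extension: 1921 days claimed exceeds the 1771-day cap, so +1771 days → 9 July 2017.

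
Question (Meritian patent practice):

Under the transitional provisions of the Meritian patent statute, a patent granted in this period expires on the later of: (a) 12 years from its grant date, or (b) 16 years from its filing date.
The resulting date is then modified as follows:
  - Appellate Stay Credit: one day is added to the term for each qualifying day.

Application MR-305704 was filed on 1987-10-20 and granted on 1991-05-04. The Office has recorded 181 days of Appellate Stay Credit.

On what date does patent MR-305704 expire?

2004-04-18

(a) grant + 12 years → 4 May 2003.
(b) filing + 16 years → 20 October 2003.
Later of the two: 20 October 2003.
Appellate Stay Credit: +181 days → 18 April 2004.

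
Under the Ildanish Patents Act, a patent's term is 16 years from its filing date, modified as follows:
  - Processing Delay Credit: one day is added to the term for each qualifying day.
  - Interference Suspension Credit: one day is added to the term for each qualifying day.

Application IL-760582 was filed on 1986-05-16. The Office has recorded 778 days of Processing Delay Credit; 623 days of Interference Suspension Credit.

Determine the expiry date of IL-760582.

Base term: filing date + 16 years → 16 May 2002.
Processing Delay Credit: +778 days → 2 July 2004.
Interference Suspension Credit: +623 days → 17 March 2006.

March 17, 2006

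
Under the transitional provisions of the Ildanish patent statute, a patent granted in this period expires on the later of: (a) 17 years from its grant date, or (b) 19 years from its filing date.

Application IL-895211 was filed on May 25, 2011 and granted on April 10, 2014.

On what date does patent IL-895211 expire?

2031-04-10

(a) grant + 17 years → 10 April 2031.
(b) filing + 19 years → 25 May 2030.
Later of the two: 10 April 2031.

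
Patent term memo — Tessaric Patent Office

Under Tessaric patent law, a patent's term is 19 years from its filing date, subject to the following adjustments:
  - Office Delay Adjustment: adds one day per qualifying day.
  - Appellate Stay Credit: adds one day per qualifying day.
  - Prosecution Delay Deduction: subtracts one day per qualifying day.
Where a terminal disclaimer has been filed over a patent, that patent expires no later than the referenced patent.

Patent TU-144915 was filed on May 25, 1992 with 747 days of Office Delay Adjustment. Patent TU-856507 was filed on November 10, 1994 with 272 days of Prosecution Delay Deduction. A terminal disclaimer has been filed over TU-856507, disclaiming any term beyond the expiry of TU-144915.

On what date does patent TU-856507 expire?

Natural term of TU-856507:
  Base: filing + 19 years → 10 November 2013.
  Prosecution Delay Deduction: −272 days → 11 February 2013.
Expiry of referenced patent TU-144915:
  Base: filing + 19 years → 25 May 2011.
  Office Delay Adjustment: +747 days → 10 June 2013.
Terminal disclaimer: TU-856507 expires on the earlier of 11 February 2013 and 10 June 2013.

February 11, 2013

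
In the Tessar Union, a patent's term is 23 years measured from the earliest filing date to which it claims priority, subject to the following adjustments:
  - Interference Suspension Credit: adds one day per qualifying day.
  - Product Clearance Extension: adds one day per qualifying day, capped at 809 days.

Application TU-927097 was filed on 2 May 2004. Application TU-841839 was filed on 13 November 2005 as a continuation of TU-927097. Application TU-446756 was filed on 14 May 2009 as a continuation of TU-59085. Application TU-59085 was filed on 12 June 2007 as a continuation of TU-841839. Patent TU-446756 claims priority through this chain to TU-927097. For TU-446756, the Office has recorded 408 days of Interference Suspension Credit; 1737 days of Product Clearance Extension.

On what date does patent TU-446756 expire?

August 31, 2030

Earliest priority filing: 2 May 2004.
Base term: 2 May 2004 + 23 years → 2 May 2027.
Interference Suspension Credit: +408 days → 13 June 2028.
Product Clearance Extension: 1737 days claimed exceeds the 809-day cap, so +809 days → 31 August 2030.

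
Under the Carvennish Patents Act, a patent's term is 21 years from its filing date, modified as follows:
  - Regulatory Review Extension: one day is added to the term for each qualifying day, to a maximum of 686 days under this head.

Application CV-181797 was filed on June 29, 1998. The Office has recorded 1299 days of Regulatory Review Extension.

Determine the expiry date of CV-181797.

2021-05-15

Base term: filing date + 21 years → 29 June 2019.
Regulatory Review Extension: 1299 days claimed exceeds the 686-day cap, so +686 days → 15 May 2021.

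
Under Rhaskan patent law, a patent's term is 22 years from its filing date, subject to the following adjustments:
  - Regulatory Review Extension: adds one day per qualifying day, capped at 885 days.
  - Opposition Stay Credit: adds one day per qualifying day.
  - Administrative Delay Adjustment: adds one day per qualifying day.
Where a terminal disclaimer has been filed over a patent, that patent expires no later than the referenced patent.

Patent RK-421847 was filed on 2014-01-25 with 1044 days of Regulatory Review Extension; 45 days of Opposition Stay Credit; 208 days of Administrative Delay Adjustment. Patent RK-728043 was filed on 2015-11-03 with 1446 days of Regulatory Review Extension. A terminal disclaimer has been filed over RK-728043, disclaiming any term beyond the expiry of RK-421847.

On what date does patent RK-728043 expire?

Natural term of RK-728043:
  Base: filing + 22 years → 3 November 2037.
  Regulatory Review Extension: 1446 days claimed exceeds the 885-day cap, so +885 days → 6 April 2040.
Expiry of referenced patent RK-421847:
  Base: filing + 22 years → 25 January 2036.
  Regulatory Review Extension: 1044 days claimed exceeds the 885-day cap, so +885 days → 28 June 2038.
  Opposition Stay Credit: +45 days → 12 August 2038.
  Administrative Delay Adjustment: +208 days → 8 March 2039.
Terminal disclaimer: RK-728043 expires on the earlier of 6 April 2040 and 8 March 2039.

2039-03-08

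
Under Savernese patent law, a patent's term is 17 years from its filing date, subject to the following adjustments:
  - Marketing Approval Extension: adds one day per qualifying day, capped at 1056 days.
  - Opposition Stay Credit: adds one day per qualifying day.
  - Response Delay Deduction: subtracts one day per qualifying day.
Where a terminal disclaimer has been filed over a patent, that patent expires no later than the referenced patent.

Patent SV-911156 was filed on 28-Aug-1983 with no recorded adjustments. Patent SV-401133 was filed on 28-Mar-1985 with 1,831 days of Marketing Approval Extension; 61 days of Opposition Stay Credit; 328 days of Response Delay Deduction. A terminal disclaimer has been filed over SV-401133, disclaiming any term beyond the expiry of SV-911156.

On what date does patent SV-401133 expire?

2000-08-28

Natural term of SV-401133:
  Base: filing + 17 years → 28 March 2002.
  Marketing Approval Extension: 1831 days claimed exceeds the 1056-day cap, so +1056 days → 16 February 2005.
  Opposition Stay Credit: +61 days → 18 April 2005.
  Response Delay Deduction: −328 days → 25 May 2004.
Expiry of referenced patent SV-911156:
  Base: filing + 17 years → 28 August 2000.
Terminal disclaimer: SV-401133 expires on the earlier of 25 May 2004 and 28 August 2000.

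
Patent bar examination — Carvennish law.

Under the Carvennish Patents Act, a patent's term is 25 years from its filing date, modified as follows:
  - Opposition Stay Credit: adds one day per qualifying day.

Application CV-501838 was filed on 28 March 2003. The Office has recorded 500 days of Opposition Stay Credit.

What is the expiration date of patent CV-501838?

2029-08-10

Base term: filing date + 25 years → 28 March 2028.
Opposition Stay Credit: +500 days → 10 August 2029.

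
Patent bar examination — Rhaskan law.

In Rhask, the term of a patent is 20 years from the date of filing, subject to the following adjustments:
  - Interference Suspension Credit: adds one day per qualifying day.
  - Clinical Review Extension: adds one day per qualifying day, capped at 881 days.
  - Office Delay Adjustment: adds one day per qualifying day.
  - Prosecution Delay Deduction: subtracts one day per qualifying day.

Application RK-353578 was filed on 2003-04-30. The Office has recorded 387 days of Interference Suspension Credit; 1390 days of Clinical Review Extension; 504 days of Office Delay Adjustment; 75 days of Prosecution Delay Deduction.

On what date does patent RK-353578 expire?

2027-12-22

Base term: filing date + 20 years → 30 April 2023.
Interference Suspension Credit: +387 days → 21 May 2024.
Clinical Review Extension: 1390 days claimed exceeds the 881-day cap, so +881 days → 19 October 2026.
Office Delay Adjustment: +504 days → 6 March 2028.
Prosecution Delay Deduction: −75 days → 22 December 2027.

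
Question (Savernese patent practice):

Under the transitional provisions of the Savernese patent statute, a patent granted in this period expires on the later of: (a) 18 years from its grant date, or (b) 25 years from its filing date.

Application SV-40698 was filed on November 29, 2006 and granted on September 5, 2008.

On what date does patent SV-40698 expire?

November 29, 2031

(a) grant + 18 years → 5 September 2026.
(b) filing + 25 years → 29 November 2031.
Later of the two: 29 November 2031.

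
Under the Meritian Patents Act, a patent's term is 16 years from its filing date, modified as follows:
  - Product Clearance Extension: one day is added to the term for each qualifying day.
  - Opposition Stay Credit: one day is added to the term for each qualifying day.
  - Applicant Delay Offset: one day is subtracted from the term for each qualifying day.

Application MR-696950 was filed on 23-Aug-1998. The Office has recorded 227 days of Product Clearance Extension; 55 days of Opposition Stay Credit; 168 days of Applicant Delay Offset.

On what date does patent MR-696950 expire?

Base term: filing date + 16 years → 23 August 2014.
Product Clearance Extension: +227 days → 7 April 2015.
Opposition Stay Credit: +55 days → 1 June 2015.
Applicant Delay Offset: −168 days → 15 December 2014.

December 15, 2014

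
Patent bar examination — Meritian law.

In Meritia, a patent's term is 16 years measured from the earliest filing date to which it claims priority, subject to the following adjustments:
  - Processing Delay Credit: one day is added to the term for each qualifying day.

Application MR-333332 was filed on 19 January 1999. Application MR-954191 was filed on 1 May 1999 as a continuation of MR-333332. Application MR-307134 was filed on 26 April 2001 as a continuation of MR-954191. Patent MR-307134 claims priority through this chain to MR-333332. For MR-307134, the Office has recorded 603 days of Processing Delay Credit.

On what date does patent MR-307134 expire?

2016-09-13

Earliest priority filing: 19 January 1999.
Base term: 19 January 1999 + 16 years → 19 January 2015.
Processing Delay Credit: +603 days → 13 September 2016.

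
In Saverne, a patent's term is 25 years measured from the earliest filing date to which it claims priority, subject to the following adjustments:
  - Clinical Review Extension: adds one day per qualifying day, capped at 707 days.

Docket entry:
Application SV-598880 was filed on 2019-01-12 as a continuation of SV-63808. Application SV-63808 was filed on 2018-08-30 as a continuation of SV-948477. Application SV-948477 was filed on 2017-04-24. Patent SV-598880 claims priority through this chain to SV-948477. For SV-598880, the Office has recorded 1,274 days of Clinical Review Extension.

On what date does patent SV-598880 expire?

Earliest priority filing: 24 April 2017.
Base term: 24 April 2017 + 25 years → 24 April 2042.
Clinical Review Extension: 1274 days claimed exceeds the 707-day cap, so +707 days → 31 March 2044.

March 31, 2044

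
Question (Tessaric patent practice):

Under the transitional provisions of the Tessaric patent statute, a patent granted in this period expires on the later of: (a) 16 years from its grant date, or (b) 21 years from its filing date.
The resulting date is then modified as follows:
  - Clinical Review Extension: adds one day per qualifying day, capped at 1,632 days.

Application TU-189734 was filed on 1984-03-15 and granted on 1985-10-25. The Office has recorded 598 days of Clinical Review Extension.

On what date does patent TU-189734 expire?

2006-11-03

(a) grant + 16 years → 25 October 2001.
(b) filing + 21 years → 15 March 2005.
Later of the two: 15 March 2005.
Clinical Review Extension: 598 days (within the 1632-day cap) → +598 days → 3 November 2006.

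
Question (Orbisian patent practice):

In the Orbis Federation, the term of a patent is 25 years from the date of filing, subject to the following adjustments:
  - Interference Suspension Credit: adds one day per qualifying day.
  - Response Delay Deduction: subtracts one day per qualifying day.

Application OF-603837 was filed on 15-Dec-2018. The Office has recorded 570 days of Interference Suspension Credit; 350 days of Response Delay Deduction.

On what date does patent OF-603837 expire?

2044-07-22

Base term: filing date + 25 years → 15 December 2043.
Interference Suspension Credit: +570 days → 7 July 2045.
Response Delay Deduction: −350 days → 22 July 2044.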